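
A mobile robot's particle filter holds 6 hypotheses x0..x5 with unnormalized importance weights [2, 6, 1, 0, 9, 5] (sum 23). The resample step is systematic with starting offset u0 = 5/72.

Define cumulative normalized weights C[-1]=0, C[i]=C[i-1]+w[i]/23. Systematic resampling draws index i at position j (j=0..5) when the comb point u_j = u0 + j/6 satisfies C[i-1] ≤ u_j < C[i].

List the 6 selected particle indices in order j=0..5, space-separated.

C = [2/23, 8/23, 9/23, 9/23, 18/23, 1]
j=0: u_0=5/72 ∈ [0, 2/23) → index 0
j=1: u_1=17/72 ∈ [2/23, 8/23) → index 1
j=2: u_2=29/72 ∈ [9/23, 18/23) → index 4
j=3: u_3=41/72 ∈ [9/23, 18/23) → index 4
j=4: u_4=53/72 ∈ [9/23, 18/23) → index 4
j=5: u_5=65/72 ∈ [18/23, 1) → index 5

0 1 4 4 4 5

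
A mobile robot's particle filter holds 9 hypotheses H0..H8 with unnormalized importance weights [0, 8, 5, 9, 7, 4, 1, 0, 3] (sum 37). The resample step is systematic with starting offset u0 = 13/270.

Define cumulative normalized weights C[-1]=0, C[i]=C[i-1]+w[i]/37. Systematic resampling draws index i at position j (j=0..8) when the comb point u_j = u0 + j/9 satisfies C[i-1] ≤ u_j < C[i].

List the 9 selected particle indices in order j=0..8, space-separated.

1 1 2 3 3 4 4 5 8

C = [0, 8/37, 13/37, 22/37, 29/37, 33/37, 34/37, 34/37, 1]
j=0: u_0=13/270 ∈ [0, 8/37) → index 1
j=1: u_1=43/270 ∈ [0, 8/37) → index 1
j=2: u_2=73/270 ∈ [8/37, 13/37) → index 2
j=3: u_3=103/270 ∈ [13/37, 22/37) → index 3
j=4: u_4=133/270 ∈ [13/37, 22/37) → index 3
j=5: u_5=163/270 ∈ [22/37, 29/37) → index 4
j=6: u_6=193/270 ∈ [22/37, 29/37) → index 4
j=7: u_7=223/270 ∈ [29/37, 33/37) → index 5
j=8: u_8=253/270 ∈ [34/37, 1) → index 8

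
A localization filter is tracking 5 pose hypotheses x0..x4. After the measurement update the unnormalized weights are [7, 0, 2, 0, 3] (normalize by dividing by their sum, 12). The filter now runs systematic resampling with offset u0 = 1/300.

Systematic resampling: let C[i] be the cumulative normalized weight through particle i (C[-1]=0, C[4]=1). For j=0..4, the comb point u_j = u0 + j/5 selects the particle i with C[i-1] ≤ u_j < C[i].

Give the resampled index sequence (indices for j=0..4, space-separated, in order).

0 0 0 2 4

C = [7/12, 7/12, 3/4, 3/4, 1]
j=0: u_0=1/300 ∈ [0, 7/12) → index 0
j=1: u_1=61/300 ∈ [0, 7/12) → index 0
j=2: u_2=121/300 ∈ [0, 7/12) → index 0
j=3: u_3=181/300 ∈ [7/12, 3/4) → index 2
j=4: u_4=241/300 ∈ [3/4, 1) → index 4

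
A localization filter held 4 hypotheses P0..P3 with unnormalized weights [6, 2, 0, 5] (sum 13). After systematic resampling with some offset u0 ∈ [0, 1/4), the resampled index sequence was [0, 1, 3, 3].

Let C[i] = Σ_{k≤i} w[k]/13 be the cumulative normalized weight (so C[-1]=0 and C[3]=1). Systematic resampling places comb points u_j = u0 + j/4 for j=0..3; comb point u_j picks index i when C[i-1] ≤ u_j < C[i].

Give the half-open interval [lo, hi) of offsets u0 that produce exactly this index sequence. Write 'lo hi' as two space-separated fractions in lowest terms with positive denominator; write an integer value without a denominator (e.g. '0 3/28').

11/52 1/4

C = [6/13, 8/13, 8/13, 1]
j=0 picked index 0: u0 ∈ [0, 6/13)
j=1 picked index 1: u0 ∈ [11/52, 19/52)
j=2 picked index 3: u0 ∈ [3/26, 1/2)
j=3 picked index 3: u0 ∈ [-7/52, 1/4)
intersection: [11/52, 1/4)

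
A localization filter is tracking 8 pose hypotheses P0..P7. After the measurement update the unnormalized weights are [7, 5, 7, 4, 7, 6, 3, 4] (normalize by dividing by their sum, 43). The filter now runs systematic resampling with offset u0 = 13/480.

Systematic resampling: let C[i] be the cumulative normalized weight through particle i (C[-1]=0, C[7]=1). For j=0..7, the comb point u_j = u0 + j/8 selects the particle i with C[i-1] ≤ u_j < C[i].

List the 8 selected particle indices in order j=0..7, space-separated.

C = [7/43, 12/43, 19/43, 23/43, 30/43, 36/43, 39/43, 1]
j=0: u_0=13/480 ∈ [0, 7/43) → index 0
j=1: u_1=73/480 ∈ [0, 7/43) → index 0
j=2: u_2=133/480 ∈ [7/43, 12/43) → index 1
j=3: u_3=193/480 ∈ [12/43, 19/43) → index 2
j=4: u_4=253/480 ∈ [19/43, 23/43) → index 3
j=5: u_5=313/480 ∈ [23/43, 30/43) → index 4
j=6: u_6=373/480 ∈ [30/43, 36/43) → index 5
j=7: u_7=433/480 ∈ [36/43, 39/43) → index 6

0 0 1 2 3 4 5 6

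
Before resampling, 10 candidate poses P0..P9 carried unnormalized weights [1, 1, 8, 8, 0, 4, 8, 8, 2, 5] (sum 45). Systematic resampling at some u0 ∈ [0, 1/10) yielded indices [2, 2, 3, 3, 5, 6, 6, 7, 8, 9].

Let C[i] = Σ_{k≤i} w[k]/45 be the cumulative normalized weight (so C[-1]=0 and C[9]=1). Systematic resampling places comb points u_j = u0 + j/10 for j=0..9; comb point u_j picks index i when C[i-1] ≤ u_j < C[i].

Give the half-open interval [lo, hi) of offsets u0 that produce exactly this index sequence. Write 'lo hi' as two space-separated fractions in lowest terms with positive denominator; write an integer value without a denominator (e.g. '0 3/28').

C = [1/45, 2/45, 2/9, 2/5, 2/5, 22/45, 2/3, 38/45, 8/9, 1]
j=0 picked index 2: u0 ∈ [2/45, 2/9)
j=1 picked index 2: u0 ∈ [-1/18, 11/90)
j=2 picked index 3: u0 ∈ [1/45, 1/5)
j=3 picked index 3: u0 ∈ [-7/90, 1/10)
j=4 picked index 5: u0 ∈ [0, 4/45)
j=5 picked index 6: u0 ∈ [-1/90, 1/6)
j=6 picked index 6: u0 ∈ [-1/9, 1/15)
j=7 picked index 7: u0 ∈ [-1/30, 13/90)
j=8 picked index 8: u0 ∈ [2/45, 4/45)
j=9 picked index 9: u0 ∈ [-1/90, 1/10)
intersection: [2/45, 1/15)

2/45 1/15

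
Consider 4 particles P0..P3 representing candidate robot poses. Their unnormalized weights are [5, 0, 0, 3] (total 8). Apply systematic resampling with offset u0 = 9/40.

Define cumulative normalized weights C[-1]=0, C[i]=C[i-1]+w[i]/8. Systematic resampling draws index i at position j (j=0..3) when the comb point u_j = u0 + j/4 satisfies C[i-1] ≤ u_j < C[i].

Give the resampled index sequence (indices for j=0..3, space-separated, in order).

0 0 3 3

C = [5/8, 5/8, 5/8, 1]
j=0: u_0=9/40 ∈ [0, 5/8) → index 0
j=1: u_1=19/40 ∈ [0, 5/8) → index 0
j=2: u_2=29/40 ∈ [5/8, 1) → index 3
j=3: u_3=39/40 ∈ [5/8, 1) → index 3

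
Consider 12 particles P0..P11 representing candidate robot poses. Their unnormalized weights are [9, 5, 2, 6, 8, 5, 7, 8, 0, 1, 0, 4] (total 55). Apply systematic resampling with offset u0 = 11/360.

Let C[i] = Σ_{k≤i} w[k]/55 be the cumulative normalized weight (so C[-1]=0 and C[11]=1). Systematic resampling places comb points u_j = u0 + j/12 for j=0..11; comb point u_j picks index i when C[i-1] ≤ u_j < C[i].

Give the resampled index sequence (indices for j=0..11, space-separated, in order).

0 0 1 2 3 4 4 5 6 7 7 11

C = [9/55, 14/55, 16/55, 2/5, 6/11, 7/11, 42/55, 10/11, 10/11, 51/55, 51/55, 1]
j=0: u_0=11/360 ∈ [0, 9/55) → index 0
j=1: u_1=41/360 ∈ [0, 9/55) → index 0
j=2: u_2=71/360 ∈ [9/55, 14/55) → index 1
j=3: u_3=101/360 ∈ [14/55, 16/55) → index 2
j=4: u_4=131/360 ∈ [16/55, 2/5) → index 3
j=5: u_5=161/360 ∈ [2/5, 6/11) → index 4
j=6: u_6=191/360 ∈ [2/5, 6/11) → index 4
j=7: u_7=221/360 ∈ [6/11, 7/11) → index 5
j=8: u_8=251/360 ∈ [7/11, 42/55) → index 6
j=9: u_9=281/360 ∈ [42/55, 10/11) → index 7
j=10: u_10=311/360 ∈ [42/55, 10/11) → index 7
j=11: u_11=341/360 ∈ [51/55, 1) → index 11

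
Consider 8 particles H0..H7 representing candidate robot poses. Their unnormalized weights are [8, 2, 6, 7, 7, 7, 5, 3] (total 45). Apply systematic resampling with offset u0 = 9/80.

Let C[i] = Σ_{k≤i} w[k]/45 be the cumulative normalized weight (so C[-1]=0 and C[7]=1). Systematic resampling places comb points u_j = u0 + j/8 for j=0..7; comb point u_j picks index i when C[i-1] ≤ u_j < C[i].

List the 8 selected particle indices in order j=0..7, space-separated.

0 2 3 3 4 5 6 7

C = [8/45, 2/9, 16/45, 23/45, 2/3, 37/45, 14/15, 1]
j=0: u_0=9/80 ∈ [0, 8/45) → index 0
j=1: u_1=19/80 ∈ [2/9, 16/45) → index 2
j=2: u_2=29/80 ∈ [16/45, 23/45) → index 3
j=3: u_3=39/80 ∈ [16/45, 23/45) → index 3
j=4: u_4=49/80 ∈ [23/45, 2/3) → index 4
j=5: u_5=59/80 ∈ [2/3, 37/45) → index 5
j=6: u_6=69/80 ∈ [37/45, 14/15) → index 6
j=7: u_7=79/80 ∈ [14/15, 1) → index 7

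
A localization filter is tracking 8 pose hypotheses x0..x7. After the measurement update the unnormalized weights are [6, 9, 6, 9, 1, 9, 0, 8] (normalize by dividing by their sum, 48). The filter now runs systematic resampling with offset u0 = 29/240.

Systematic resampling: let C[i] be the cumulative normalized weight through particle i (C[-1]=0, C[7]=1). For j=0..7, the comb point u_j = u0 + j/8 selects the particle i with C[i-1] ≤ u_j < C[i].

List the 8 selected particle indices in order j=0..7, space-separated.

0 1 2 3 3 5 7 7

C = [1/8, 5/16, 7/16, 5/8, 31/48, 5/6, 5/6, 1]
j=0: u_0=29/240 ∈ [0, 1/8) → index 0
j=1: u_1=59/240 ∈ [1/8, 5/16) → index 1
j=2: u_2=89/240 ∈ [5/16, 7/16) → index 2
j=3: u_3=119/240 ∈ [7/16, 5/8) → index 3
j=4: u_4=149/240 ∈ [7/16, 5/8) → index 3
j=5: u_5=179/240 ∈ [31/48, 5/6) → index 5
j=6: u_6=209/240 ∈ [5/6, 1) → index 7
j=7: u_7=239/240 ∈ [5/6, 1) → index 7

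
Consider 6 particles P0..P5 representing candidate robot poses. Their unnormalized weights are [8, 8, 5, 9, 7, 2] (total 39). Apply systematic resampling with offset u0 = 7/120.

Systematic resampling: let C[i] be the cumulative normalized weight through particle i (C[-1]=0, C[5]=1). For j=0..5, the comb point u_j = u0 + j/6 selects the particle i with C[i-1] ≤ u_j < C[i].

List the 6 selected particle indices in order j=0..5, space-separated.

C = [8/39, 16/39, 7/13, 10/13, 37/39, 1]
j=0: u_0=7/120 ∈ [0, 8/39) → index 0
j=1: u_1=9/40 ∈ [8/39, 16/39) → index 1
j=2: u_2=47/120 ∈ [8/39, 16/39) → index 1
j=3: u_3=67/120 ∈ [7/13, 10/13) → index 3
j=4: u_4=29/40 ∈ [7/13, 10/13) → index 3
j=5: u_5=107/120 ∈ [10/13, 37/39) → index 4

0 1 1 3 3 4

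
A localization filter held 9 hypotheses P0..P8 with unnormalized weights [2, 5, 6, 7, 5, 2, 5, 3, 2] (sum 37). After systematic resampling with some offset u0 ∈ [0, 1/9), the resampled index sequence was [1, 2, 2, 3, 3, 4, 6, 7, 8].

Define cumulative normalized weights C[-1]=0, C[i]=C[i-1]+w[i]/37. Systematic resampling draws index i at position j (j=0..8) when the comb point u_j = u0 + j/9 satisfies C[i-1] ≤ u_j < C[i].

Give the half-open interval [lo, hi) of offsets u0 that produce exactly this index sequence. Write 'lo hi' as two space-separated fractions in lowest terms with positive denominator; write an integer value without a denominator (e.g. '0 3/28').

29/333 32/333

C = [2/37, 7/37, 13/37, 20/37, 25/37, 27/37, 32/37, 35/37, 1]
j=0 picked index 1: u0 ∈ [2/37, 7/37)
j=1 picked index 2: u0 ∈ [26/333, 80/333)
j=2 picked index 2: u0 ∈ [-11/333, 43/333)
j=3 picked index 3: u0 ∈ [2/111, 23/111)
j=4 picked index 3: u0 ∈ [-31/333, 32/333)
j=5 picked index 4: u0 ∈ [-5/333, 40/333)
j=6 picked index 6: u0 ∈ [7/111, 22/111)
j=7 picked index 7: u0 ∈ [29/333, 56/333)
j=8 picked index 8: u0 ∈ [19/333, 1/9)
intersection: [29/333, 32/333)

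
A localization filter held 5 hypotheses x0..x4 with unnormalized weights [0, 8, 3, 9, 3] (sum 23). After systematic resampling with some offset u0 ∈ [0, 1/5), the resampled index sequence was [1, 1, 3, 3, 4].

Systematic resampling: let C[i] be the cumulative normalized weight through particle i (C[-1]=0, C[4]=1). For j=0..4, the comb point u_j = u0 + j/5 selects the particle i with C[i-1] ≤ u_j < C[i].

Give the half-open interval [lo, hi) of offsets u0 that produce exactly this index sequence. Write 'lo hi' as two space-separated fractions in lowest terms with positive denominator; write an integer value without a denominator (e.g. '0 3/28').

C = [0, 8/23, 11/23, 20/23, 1]
j=0 picked index 1: u0 ∈ [0, 8/23)
j=1 picked index 1: u0 ∈ [-1/5, 17/115)
j=2 picked index 3: u0 ∈ [9/115, 54/115)
j=3 picked index 3: u0 ∈ [-14/115, 31/115)
j=4 picked index 4: u0 ∈ [8/115, 1/5)
intersection: [9/115, 17/115)

9/115 17/115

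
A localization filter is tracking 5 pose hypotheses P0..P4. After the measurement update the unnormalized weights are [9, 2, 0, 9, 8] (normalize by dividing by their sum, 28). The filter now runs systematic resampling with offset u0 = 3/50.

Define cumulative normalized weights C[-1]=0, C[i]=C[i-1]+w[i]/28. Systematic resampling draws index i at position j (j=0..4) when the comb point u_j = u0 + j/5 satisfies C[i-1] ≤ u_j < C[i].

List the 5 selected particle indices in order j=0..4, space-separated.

C = [9/28, 11/28, 11/28, 5/7, 1]
j=0: u_0=3/50 ∈ [0, 9/28) → index 0
j=1: u_1=13/50 ∈ [0, 9/28) → index 0
j=2: u_2=23/50 ∈ [11/28, 5/7) → index 3
j=3: u_3=33/50 ∈ [11/28, 5/7) → index 3
j=4: u_4=43/50 ∈ [5/7, 1) → index 4

0 0 3 3 4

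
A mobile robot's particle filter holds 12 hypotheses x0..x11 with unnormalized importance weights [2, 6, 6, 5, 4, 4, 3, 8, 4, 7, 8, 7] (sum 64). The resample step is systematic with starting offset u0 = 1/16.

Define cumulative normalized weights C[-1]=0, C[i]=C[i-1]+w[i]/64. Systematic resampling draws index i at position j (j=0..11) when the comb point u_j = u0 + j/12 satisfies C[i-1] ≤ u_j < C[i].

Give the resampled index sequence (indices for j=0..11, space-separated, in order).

C = [1/32, 1/8, 7/32, 19/64, 23/64, 27/64, 15/32, 19/32, 21/32, 49/64, 57/64, 1]
j=0: u_0=1/16 ∈ [1/32, 1/8) → index 1
j=1: u_1=7/48 ∈ [1/8, 7/32) → index 2
j=2: u_2=11/48 ∈ [7/32, 19/64) → index 3
j=3: u_3=5/16 ∈ [19/64, 23/64) → index 4
j=4: u_4=19/48 ∈ [23/64, 27/64) → index 5
j=5: u_5=23/48 ∈ [15/32, 19/32) → index 7
j=6: u_6=9/16 ∈ [15/32, 19/32) → index 7
j=7: u_7=31/48 ∈ [19/32, 21/32) → index 8
j=8: u_8=35/48 ∈ [21/32, 49/64) → index 9
j=9: u_9=13/16 ∈ [49/64, 57/64) → index 10
j=10: u_10=43/48 ∈ [57/64, 1) → index 11
j=11: u_11=47/48 ∈ [57/64, 1) → index 11

1 2 3 4 5 7 7 8 9 10 11 11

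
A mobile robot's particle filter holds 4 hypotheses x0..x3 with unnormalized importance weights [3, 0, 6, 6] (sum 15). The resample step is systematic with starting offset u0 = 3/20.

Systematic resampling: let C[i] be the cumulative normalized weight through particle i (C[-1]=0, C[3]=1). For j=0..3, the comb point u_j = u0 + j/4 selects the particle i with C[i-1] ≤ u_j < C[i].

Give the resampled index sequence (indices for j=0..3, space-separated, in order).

C = [1/5, 1/5, 3/5, 1]
j=0: u_0=3/20 ∈ [0, 1/5) → index 0
j=1: u_1=2/5 ∈ [1/5, 3/5) → index 2
j=2: u_2=13/20 ∈ [3/5, 1) → index 3
j=3: u_3=9/10 ∈ [3/5, 1) → index 3

0 2 3 3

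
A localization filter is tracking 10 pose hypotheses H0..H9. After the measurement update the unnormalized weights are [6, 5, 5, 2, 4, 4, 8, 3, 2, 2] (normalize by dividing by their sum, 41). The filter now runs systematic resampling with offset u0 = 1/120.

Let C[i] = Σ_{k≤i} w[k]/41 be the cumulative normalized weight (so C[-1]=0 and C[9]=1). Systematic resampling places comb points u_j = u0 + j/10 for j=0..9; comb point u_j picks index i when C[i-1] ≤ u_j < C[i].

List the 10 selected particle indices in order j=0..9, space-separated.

C = [6/41, 11/41, 16/41, 18/41, 22/41, 26/41, 34/41, 37/41, 39/41, 1]
j=0: u_0=1/120 ∈ [0, 6/41) → index 0
j=1: u_1=13/120 ∈ [0, 6/41) → index 0
j=2: u_2=5/24 ∈ [6/41, 11/41) → index 1
j=3: u_3=37/120 ∈ [11/41, 16/41) → index 2
j=4: u_4=49/120 ∈ [16/41, 18/41) → index 3
j=5: u_5=61/120 ∈ [18/41, 22/41) → index 4
j=6: u_6=73/120 ∈ [22/41, 26/41) → index 5
j=7: u_7=17/24 ∈ [26/41, 34/41) → index 6
j=8: u_8=97/120 ∈ [26/41, 34/41) → index 6
j=9: u_9=109/120 ∈ [37/41, 39/41) → index 8

0 0 1 2 3 4 5 6 6 8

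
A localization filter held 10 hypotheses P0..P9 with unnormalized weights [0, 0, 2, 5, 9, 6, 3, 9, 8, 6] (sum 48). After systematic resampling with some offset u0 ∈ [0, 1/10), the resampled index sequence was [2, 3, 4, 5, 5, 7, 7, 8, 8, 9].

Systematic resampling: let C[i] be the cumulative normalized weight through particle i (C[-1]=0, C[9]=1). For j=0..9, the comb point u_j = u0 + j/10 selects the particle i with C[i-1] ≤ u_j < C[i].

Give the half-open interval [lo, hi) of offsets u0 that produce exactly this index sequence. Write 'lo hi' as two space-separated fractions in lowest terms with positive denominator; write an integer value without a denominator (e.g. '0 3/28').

C = [0, 0, 1/24, 7/48, 1/3, 11/24, 25/48, 17/24, 7/8, 1]
j=0 picked index 2: u0 ∈ [0, 1/24)
j=1 picked index 3: u0 ∈ [-7/120, 11/240)
j=2 picked index 4: u0 ∈ [-13/240, 2/15)
j=3 picked index 5: u0 ∈ [1/30, 19/120)
j=4 picked index 5: u0 ∈ [-1/15, 7/120)
j=5 picked index 7: u0 ∈ [1/48, 5/24)
j=6 picked index 7: u0 ∈ [-19/240, 13/120)
j=7 picked index 8: u0 ∈ [1/120, 7/40)
j=8 picked index 8: u0 ∈ [-11/120, 3/40)
j=9 picked index 9: u0 ∈ [-1/40, 1/10)
intersection: [1/30, 1/24)

1/30 1/24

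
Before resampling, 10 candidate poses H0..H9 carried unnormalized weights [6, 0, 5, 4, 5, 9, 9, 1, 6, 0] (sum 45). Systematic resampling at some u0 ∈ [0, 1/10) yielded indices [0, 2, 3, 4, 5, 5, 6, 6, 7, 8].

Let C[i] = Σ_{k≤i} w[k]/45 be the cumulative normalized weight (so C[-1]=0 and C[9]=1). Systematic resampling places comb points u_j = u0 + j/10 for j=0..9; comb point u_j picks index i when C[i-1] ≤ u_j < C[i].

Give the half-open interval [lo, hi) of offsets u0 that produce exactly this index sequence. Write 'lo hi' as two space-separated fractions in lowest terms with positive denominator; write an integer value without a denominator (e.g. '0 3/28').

C = [2/15, 2/15, 11/45, 1/3, 4/9, 29/45, 38/45, 13/15, 1, 1]
j=0 picked index 0: u0 ∈ [0, 2/15)
j=1 picked index 2: u0 ∈ [1/30, 13/90)
j=2 picked index 3: u0 ∈ [2/45, 2/15)
j=3 picked index 4: u0 ∈ [1/30, 13/90)
j=4 picked index 5: u0 ∈ [2/45, 11/45)
j=5 picked index 5: u0 ∈ [-1/18, 13/90)
j=6 picked index 6: u0 ∈ [2/45, 11/45)
j=7 picked index 6: u0 ∈ [-1/18, 13/90)
j=8 picked index 7: u0 ∈ [2/45, 1/15)
j=9 picked index 8: u0 ∈ [-1/30, 1/10)
intersection: [2/45, 1/15)

2/45 1/15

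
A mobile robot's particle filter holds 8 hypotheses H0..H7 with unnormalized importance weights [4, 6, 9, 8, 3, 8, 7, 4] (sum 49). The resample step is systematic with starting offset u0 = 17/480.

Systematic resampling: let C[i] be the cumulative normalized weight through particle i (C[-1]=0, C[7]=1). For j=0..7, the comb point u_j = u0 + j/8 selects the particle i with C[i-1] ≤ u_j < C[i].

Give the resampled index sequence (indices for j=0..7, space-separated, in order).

C = [4/49, 10/49, 19/49, 27/49, 30/49, 38/49, 45/49, 1]
j=0: u_0=17/480 ∈ [0, 4/49) → index 0
j=1: u_1=77/480 ∈ [4/49, 10/49) → index 1
j=2: u_2=137/480 ∈ [10/49, 19/49) → index 2
j=3: u_3=197/480 ∈ [19/49, 27/49) → index 3
j=4: u_4=257/480 ∈ [19/49, 27/49) → index 3
j=5: u_5=317/480 ∈ [30/49, 38/49) → index 5
j=6: u_6=377/480 ∈ [38/49, 45/49) → index 6
j=7: u_7=437/480 ∈ [38/49, 45/49) → index 6

0 1 2 3 3 5 6 6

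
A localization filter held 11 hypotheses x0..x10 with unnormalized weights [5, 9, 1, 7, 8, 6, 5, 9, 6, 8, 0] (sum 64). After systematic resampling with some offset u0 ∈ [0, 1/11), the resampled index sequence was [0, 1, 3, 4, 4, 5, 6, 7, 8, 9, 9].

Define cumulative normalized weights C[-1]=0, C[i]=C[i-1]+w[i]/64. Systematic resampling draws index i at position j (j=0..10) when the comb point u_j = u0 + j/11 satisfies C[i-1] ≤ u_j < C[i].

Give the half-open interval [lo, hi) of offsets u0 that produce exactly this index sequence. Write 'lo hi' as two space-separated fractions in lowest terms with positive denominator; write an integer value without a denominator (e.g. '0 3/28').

C = [5/64, 7/32, 15/64, 11/32, 15/32, 9/16, 41/64, 25/32, 7/8, 1, 1]
j=0 picked index 0: u0 ∈ [0, 5/64)
j=1 picked index 1: u0 ∈ [-9/704, 45/352)
j=2 picked index 3: u0 ∈ [37/704, 57/352)
j=3 picked index 4: u0 ∈ [25/352, 69/352)
j=4 picked index 4: u0 ∈ [-7/352, 37/352)
j=5 picked index 5: u0 ∈ [5/352, 19/176)
j=6 picked index 6: u0 ∈ [3/176, 67/704)
j=7 picked index 7: u0 ∈ [3/704, 51/352)
j=8 picked index 8: u0 ∈ [19/352, 13/88)
j=9 picked index 9: u0 ∈ [5/88, 2/11)
j=10 picked index 9: u0 ∈ [-3/88, 1/11)
intersection: [25/352, 5/64)

25/352 5/64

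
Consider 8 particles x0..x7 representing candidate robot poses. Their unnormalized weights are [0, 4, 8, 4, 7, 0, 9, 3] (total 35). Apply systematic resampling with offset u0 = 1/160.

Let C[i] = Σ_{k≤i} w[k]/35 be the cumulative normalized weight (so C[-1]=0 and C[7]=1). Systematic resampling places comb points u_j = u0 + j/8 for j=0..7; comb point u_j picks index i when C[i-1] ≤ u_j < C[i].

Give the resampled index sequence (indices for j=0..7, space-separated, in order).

1 2 2 3 4 4 6 6

C = [0, 4/35, 12/35, 16/35, 23/35, 23/35, 32/35, 1]
j=0: u_0=1/160 ∈ [0, 4/35) → index 1
j=1: u_1=21/160 ∈ [4/35, 12/35) → index 2
j=2: u_2=41/160 ∈ [4/35, 12/35) → index 2
j=3: u_3=61/160 ∈ [12/35, 16/35) → index 3
j=4: u_4=81/160 ∈ [16/35, 23/35) → index 4
j=5: u_5=101/160 ∈ [16/35, 23/35) → index 4
j=6: u_6=121/160 ∈ [23/35, 32/35) → index 6
j=7: u_7=141/160 ∈ [23/35, 32/35) → index 6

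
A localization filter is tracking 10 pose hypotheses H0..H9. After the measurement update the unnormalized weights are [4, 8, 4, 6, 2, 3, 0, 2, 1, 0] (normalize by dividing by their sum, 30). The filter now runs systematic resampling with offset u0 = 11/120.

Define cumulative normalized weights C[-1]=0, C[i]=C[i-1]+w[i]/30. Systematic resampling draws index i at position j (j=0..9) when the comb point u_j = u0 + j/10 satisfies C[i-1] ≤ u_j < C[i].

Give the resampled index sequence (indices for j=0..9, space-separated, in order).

0 1 1 1 2 3 3 4 5 8

C = [2/15, 2/5, 8/15, 11/15, 4/5, 9/10, 9/10, 29/30, 1, 1]
j=0: u_0=11/120 ∈ [0, 2/15) → index 0
j=1: u_1=23/120 ∈ [2/15, 2/5) → index 1
j=2: u_2=7/24 ∈ [2/15, 2/5) → index 1
j=3: u_3=47/120 ∈ [2/15, 2/5) → index 1
j=4: u_4=59/120 ∈ [2/5, 8/15) → index 2
j=5: u_5=71/120 ∈ [8/15, 11/15) → index 3
j=6: u_6=83/120 ∈ [8/15, 11/15) → index 3
j=7: u_7=19/24 ∈ [11/15, 4/5) → index 4
j=8: u_8=107/120 ∈ [4/5, 9/10) → index 5
j=9: u_9=119/120 ∈ [29/30, 1) → index 8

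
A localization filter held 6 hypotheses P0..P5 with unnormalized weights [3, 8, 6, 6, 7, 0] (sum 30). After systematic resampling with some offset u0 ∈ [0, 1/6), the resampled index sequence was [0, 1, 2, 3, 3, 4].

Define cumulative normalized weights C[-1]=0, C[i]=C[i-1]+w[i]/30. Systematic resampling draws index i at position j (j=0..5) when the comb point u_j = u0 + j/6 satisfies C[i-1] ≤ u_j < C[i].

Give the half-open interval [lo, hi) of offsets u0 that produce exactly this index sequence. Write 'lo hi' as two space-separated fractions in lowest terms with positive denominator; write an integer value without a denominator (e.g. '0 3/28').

1/15 1/10

C = [1/10, 11/30, 17/30, 23/30, 1, 1]
j=0 picked index 0: u0 ∈ [0, 1/10)
j=1 picked index 1: u0 ∈ [-1/15, 1/5)
j=2 picked index 2: u0 ∈ [1/30, 7/30)
j=3 picked index 3: u0 ∈ [1/15, 4/15)
j=4 picked index 3: u0 ∈ [-1/10, 1/10)
j=5 picked index 4: u0 ∈ [-1/15, 1/6)
intersection: [1/15, 1/10)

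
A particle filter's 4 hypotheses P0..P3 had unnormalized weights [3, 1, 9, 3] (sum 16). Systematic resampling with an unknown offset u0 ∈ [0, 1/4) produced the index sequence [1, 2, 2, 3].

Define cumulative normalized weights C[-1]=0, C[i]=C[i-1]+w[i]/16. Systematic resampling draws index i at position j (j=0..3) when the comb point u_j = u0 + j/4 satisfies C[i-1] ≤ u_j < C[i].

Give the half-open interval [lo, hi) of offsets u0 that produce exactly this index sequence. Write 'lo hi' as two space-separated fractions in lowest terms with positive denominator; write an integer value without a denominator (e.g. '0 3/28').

3/16 1/4

C = [3/16, 1/4, 13/16, 1]
j=0 picked index 1: u0 ∈ [3/16, 1/4)
j=1 picked index 2: u0 ∈ [0, 9/16)
j=2 picked index 2: u0 ∈ [-1/4, 5/16)
j=3 picked index 3: u0 ∈ [1/16, 1/4)
intersection: [3/16, 1/4)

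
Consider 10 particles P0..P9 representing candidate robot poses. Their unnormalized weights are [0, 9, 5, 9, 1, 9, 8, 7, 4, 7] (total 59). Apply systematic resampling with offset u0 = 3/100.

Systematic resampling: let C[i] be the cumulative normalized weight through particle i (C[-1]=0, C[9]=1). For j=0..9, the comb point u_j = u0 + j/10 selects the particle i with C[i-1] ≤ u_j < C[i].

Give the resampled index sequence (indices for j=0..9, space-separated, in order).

1 1 2 3 5 5 6 7 8 9

C = [0, 9/59, 14/59, 23/59, 24/59, 33/59, 41/59, 48/59, 52/59, 1]
j=0: u_0=3/100 ∈ [0, 9/59) → index 1
j=1: u_1=13/100 ∈ [0, 9/59) → index 1
j=2: u_2=23/100 ∈ [9/59, 14/59) → index 2
j=3: u_3=33/100 ∈ [14/59, 23/59) → index 3
j=4: u_4=43/100 ∈ [24/59, 33/59) → index 5
j=5: u_5=53/100 ∈ [24/59, 33/59) → index 5
j=6: u_6=63/100 ∈ [33/59, 41/59) → index 6
j=7: u_7=73/100 ∈ [41/59, 48/59) → index 7
j=8: u_8=83/100 ∈ [48/59, 52/59) → index 8
j=9: u_9=93/100 ∈ [52/59, 1) → index 9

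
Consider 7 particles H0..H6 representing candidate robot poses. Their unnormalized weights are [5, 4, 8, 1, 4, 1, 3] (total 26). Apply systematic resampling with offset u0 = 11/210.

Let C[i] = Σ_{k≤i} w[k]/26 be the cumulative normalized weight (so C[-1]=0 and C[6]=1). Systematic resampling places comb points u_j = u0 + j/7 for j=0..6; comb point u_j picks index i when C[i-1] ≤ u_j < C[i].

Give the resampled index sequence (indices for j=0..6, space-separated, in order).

0 1 1 2 2 4 6

C = [5/26, 9/26, 17/26, 9/13, 11/13, 23/26, 1]
j=0: u_0=11/210 ∈ [0, 5/26) → index 0
j=1: u_1=41/210 ∈ [5/26, 9/26) → index 1
j=2: u_2=71/210 ∈ [5/26, 9/26) → index 1
j=3: u_3=101/210 ∈ [9/26, 17/26) → index 2
j=4: u_4=131/210 ∈ [9/26, 17/26) → index 2
j=5: u_5=23/30 ∈ [9/13, 11/13) → index 4
j=6: u_6=191/210 ∈ [23/26, 1) → index 6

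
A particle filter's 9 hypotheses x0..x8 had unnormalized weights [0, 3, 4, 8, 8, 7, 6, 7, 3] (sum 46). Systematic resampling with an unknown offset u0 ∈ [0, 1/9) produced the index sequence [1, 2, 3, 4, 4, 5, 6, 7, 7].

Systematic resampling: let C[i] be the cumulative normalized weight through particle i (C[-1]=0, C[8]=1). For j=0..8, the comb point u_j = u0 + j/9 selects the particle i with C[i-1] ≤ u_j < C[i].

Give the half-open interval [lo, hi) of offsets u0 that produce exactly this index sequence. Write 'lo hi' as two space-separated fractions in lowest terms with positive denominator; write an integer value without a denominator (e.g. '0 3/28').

1/207 17/414

C = [0, 3/46, 7/46, 15/46, 1/2, 15/23, 18/23, 43/46, 1]
j=0 picked index 1: u0 ∈ [0, 3/46)
j=1 picked index 2: u0 ∈ [-19/414, 17/414)
j=2 picked index 3: u0 ∈ [-29/414, 43/414)
j=3 picked index 4: u0 ∈ [-1/138, 1/6)
j=4 picked index 4: u0 ∈ [-49/414, 1/18)
j=5 picked index 5: u0 ∈ [-1/18, 20/207)
j=6 picked index 6: u0 ∈ [-1/69, 8/69)
j=7 picked index 7: u0 ∈ [1/207, 65/414)
j=8 picked index 7: u0 ∈ [-22/207, 19/414)
intersection: [1/207, 17/414)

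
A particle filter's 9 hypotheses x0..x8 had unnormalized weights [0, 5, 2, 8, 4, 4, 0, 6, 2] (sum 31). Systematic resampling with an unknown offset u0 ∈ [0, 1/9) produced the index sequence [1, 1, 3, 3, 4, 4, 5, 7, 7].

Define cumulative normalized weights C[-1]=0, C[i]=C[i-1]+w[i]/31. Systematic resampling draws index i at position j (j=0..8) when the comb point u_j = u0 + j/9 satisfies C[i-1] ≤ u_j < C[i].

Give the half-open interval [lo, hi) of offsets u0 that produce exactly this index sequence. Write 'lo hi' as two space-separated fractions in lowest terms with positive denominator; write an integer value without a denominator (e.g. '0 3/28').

11/279 13/279

C = [0, 5/31, 7/31, 15/31, 19/31, 23/31, 23/31, 29/31, 1]
j=0 picked index 1: u0 ∈ [0, 5/31)
j=1 picked index 1: u0 ∈ [-1/9, 14/279)
j=2 picked index 3: u0 ∈ [1/279, 73/279)
j=3 picked index 3: u0 ∈ [-10/93, 14/93)
j=4 picked index 4: u0 ∈ [11/279, 47/279)
j=5 picked index 4: u0 ∈ [-20/279, 16/279)
j=6 picked index 5: u0 ∈ [-5/93, 7/93)
j=7 picked index 7: u0 ∈ [-10/279, 44/279)
j=8 picked index 7: u0 ∈ [-41/279, 13/279)
intersection: [11/279, 13/279)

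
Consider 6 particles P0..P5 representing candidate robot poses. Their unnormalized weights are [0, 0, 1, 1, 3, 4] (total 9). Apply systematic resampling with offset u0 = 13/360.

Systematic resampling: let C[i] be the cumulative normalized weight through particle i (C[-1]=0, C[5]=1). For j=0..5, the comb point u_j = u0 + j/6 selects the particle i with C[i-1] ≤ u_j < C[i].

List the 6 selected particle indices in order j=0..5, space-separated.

2 3 4 4 5 5

C = [0, 0, 1/9, 2/9, 5/9, 1]
j=0: u_0=13/360 ∈ [0, 1/9) → index 2
j=1: u_1=73/360 ∈ [1/9, 2/9) → index 3
j=2: u_2=133/360 ∈ [2/9, 5/9) → index 4
j=3: u_3=193/360 ∈ [2/9, 5/9) → index 4
j=4: u_4=253/360 ∈ [5/9, 1) → index 5
j=5: u_5=313/360 ∈ [5/9, 1) → index 5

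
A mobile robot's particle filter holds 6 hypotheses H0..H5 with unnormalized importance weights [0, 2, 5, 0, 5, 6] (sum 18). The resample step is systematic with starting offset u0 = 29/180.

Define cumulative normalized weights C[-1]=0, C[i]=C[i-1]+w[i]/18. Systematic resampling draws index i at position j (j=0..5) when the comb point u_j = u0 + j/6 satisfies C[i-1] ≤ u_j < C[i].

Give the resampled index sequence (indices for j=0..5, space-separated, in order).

2 2 4 4 5 5

C = [0, 1/9, 7/18, 7/18, 2/3, 1]
j=0: u_0=29/180 ∈ [1/9, 7/18) → index 2
j=1: u_1=59/180 ∈ [1/9, 7/18) → index 2
j=2: u_2=89/180 ∈ [7/18, 2/3) → index 4
j=3: u_3=119/180 ∈ [7/18, 2/3) → index 4
j=4: u_4=149/180 ∈ [2/3, 1) → index 5
j=5: u_5=179/180 ∈ [2/3, 1) → index 5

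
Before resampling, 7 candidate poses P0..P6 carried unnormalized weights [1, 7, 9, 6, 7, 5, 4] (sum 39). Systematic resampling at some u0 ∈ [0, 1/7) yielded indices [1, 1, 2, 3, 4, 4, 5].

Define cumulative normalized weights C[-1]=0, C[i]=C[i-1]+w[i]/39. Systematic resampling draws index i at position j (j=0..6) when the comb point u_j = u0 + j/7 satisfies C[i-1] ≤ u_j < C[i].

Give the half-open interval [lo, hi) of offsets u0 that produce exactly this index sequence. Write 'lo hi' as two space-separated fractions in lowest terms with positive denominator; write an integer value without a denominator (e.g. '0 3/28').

C = [1/39, 8/39, 17/39, 23/39, 10/13, 35/39, 1]
j=0 picked index 1: u0 ∈ [1/39, 8/39)
j=1 picked index 1: u0 ∈ [-32/273, 17/273)
j=2 picked index 2: u0 ∈ [-22/273, 41/273)
j=3 picked index 3: u0 ∈ [2/273, 44/273)
j=4 picked index 4: u0 ∈ [5/273, 18/91)
j=5 picked index 4: u0 ∈ [-34/273, 5/91)
j=6 picked index 5: u0 ∈ [-8/91, 11/273)
intersection: [1/39, 11/273)

1/39 11/273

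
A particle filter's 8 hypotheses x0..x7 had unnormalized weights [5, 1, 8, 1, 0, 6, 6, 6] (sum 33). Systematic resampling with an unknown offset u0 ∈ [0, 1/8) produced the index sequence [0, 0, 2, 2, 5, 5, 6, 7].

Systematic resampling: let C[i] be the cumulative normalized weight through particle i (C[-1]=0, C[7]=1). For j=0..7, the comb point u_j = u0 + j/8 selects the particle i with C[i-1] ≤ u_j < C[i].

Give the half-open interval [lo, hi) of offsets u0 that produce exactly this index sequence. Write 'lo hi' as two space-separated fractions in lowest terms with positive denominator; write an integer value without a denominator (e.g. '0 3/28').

C = [5/33, 2/11, 14/33, 5/11, 5/11, 7/11, 9/11, 1]
j=0 picked index 0: u0 ∈ [0, 5/33)
j=1 picked index 0: u0 ∈ [-1/8, 7/264)
j=2 picked index 2: u0 ∈ [-3/44, 23/132)
j=3 picked index 2: u0 ∈ [-17/88, 13/264)
j=4 picked index 5: u0 ∈ [-1/22, 3/22)
j=5 picked index 5: u0 ∈ [-15/88, 1/88)
j=6 picked index 6: u0 ∈ [-5/44, 3/44)
j=7 picked index 7: u0 ∈ [-5/88, 1/8)
intersection: [0, 1/88)

0 1/88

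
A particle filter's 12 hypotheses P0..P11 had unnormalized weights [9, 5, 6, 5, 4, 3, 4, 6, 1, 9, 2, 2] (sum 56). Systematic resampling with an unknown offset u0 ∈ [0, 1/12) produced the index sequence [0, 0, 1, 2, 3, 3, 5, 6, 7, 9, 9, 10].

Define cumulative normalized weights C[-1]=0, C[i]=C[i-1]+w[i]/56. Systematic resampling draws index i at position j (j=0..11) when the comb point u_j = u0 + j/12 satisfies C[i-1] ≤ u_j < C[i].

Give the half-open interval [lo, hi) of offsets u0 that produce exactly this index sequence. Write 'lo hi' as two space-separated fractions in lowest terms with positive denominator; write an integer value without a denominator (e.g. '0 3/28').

C = [9/56, 1/4, 5/14, 25/56, 29/56, 4/7, 9/14, 3/4, 43/56, 13/14, 27/28, 1]
j=0 picked index 0: u0 ∈ [0, 9/56)
j=1 picked index 0: u0 ∈ [-1/12, 13/168)
j=2 picked index 1: u0 ∈ [-1/168, 1/12)
j=3 picked index 2: u0 ∈ [0, 3/28)
j=4 picked index 3: u0 ∈ [1/42, 19/168)
j=5 picked index 3: u0 ∈ [-5/84, 5/168)
j=6 picked index 5: u0 ∈ [1/56, 1/14)
j=7 picked index 6: u0 ∈ [-1/84, 5/84)
j=8 picked index 7: u0 ∈ [-1/42, 1/12)
j=9 picked index 9: u0 ∈ [1/56, 5/28)
j=10 picked index 9: u0 ∈ [-11/168, 2/21)
j=11 picked index 10: u0 ∈ [1/84, 1/21)
intersection: [1/42, 5/168)

1/42 5/168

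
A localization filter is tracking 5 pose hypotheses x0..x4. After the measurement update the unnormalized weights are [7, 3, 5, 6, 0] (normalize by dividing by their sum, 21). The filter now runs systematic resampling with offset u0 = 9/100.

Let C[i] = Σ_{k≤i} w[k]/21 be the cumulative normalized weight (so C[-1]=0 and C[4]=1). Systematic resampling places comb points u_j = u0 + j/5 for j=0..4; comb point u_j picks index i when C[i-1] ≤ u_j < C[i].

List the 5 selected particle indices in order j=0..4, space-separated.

0 0 2 2 3

C = [1/3, 10/21, 5/7, 1, 1]
j=0: u_0=9/100 ∈ [0, 1/3) → index 0
j=1: u_1=29/100 ∈ [0, 1/3) → index 0
j=2: u_2=49/100 ∈ [10/21, 5/7) → index 2
j=3: u_3=69/100 ∈ [10/21, 5/7) → index 2
j=4: u_4=89/100 ∈ [5/7, 1) → index 3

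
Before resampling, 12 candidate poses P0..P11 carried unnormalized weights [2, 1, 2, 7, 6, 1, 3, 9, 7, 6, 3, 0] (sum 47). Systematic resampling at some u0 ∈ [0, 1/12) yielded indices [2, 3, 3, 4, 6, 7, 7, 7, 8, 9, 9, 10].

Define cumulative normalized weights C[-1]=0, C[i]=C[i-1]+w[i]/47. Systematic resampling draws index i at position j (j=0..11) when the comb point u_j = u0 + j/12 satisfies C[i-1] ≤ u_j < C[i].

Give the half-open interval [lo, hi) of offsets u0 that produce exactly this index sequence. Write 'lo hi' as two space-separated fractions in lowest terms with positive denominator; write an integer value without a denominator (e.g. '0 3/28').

C = [2/47, 3/47, 5/47, 12/47, 18/47, 19/47, 22/47, 31/47, 38/47, 44/47, 1, 1]
j=0 picked index 2: u0 ∈ [3/47, 5/47)
j=1 picked index 3: u0 ∈ [13/564, 97/564)
j=2 picked index 3: u0 ∈ [-17/282, 25/282)
j=3 picked index 4: u0 ∈ [1/188, 25/188)
j=4 picked index 6: u0 ∈ [10/141, 19/141)
j=5 picked index 7: u0 ∈ [29/564, 137/564)
j=6 picked index 7: u0 ∈ [-3/94, 15/94)
j=7 picked index 7: u0 ∈ [-65/564, 43/564)
j=8 picked index 8: u0 ∈ [-1/141, 20/141)
j=9 picked index 9: u0 ∈ [11/188, 35/188)
j=10 picked index 9: u0 ∈ [-7/282, 29/282)
j=11 picked index 10: u0 ∈ [11/564, 1/12)
intersection: [10/141, 43/564)

10/141 43/564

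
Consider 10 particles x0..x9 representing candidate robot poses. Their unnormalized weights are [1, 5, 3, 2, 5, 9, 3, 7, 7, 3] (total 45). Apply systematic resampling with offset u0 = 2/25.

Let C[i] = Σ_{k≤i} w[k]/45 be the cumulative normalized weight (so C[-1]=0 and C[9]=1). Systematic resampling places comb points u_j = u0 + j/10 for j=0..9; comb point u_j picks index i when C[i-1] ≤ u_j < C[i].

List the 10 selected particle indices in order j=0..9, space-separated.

1 2 4 5 5 6 7 8 8 9

C = [1/45, 2/15, 1/5, 11/45, 16/45, 5/9, 28/45, 7/9, 14/15, 1]
j=0: u_0=2/25 ∈ [1/45, 2/15) → index 1
j=1: u_1=9/50 ∈ [2/15, 1/5) → index 2
j=2: u_2=7/25 ∈ [11/45, 16/45) → index 4
j=3: u_3=19/50 ∈ [16/45, 5/9) → index 5
j=4: u_4=12/25 ∈ [16/45, 5/9) → index 5
j=5: u_5=29/50 ∈ [5/9, 28/45) → index 6
j=6: u_6=17/25 ∈ [28/45, 7/9) → index 7
j=7: u_7=39/50 ∈ [7/9, 14/15) → index 8
j=8: u_8=22/25 ∈ [7/9, 14/15) → index 8
j=9: u_9=49/50 ∈ [14/15, 1) → index 9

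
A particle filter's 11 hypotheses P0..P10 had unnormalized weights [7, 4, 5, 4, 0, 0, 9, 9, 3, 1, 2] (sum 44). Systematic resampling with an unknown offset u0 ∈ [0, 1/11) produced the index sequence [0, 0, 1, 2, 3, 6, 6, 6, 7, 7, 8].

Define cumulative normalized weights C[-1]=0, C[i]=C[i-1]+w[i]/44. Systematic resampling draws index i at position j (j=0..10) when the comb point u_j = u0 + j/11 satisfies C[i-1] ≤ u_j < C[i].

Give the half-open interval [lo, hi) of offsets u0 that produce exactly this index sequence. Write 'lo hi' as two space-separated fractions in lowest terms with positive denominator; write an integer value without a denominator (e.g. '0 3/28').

C = [7/44, 1/4, 4/11, 5/11, 5/11, 5/11, 29/44, 19/22, 41/44, 21/22, 1]
j=0 picked index 0: u0 ∈ [0, 7/44)
j=1 picked index 0: u0 ∈ [-1/11, 3/44)
j=2 picked index 1: u0 ∈ [-1/44, 3/44)
j=3 picked index 2: u0 ∈ [-1/44, 1/11)
j=4 picked index 3: u0 ∈ [0, 1/11)
j=5 picked index 6: u0 ∈ [0, 9/44)
j=6 picked index 6: u0 ∈ [-1/11, 5/44)
j=7 picked index 6: u0 ∈ [-2/11, 1/44)
j=8 picked index 7: u0 ∈ [-3/44, 3/22)
j=9 picked index 7: u0 ∈ [-7/44, 1/22)
j=10 picked index 8: u0 ∈ [-1/22, 1/44)
intersection: [0, 1/44)

0 1/44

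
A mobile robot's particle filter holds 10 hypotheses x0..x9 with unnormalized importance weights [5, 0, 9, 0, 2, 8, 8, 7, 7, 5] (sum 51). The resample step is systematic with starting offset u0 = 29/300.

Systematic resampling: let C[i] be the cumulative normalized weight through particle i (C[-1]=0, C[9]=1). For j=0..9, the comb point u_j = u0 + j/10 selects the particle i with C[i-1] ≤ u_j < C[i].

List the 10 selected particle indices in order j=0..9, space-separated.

0 2 4 5 6 6 7 8 8 9

C = [5/51, 5/51, 14/51, 14/51, 16/51, 8/17, 32/51, 13/17, 46/51, 1]
j=0: u_0=29/300 ∈ [0, 5/51) → index 0
j=1: u_1=59/300 ∈ [5/51, 14/51) → index 2
j=2: u_2=89/300 ∈ [14/51, 16/51) → index 4
j=3: u_3=119/300 ∈ [16/51, 8/17) → index 5
j=4: u_4=149/300 ∈ [8/17, 32/51) → index 6
j=5: u_5=179/300 ∈ [8/17, 32/51) → index 6
j=6: u_6=209/300 ∈ [32/51, 13/17) → index 7
j=7: u_7=239/300 ∈ [13/17, 46/51) → index 8
j=8: u_8=269/300 ∈ [13/17, 46/51) → index 8
j=9: u_9=299/300 ∈ [46/51, 1) → index 9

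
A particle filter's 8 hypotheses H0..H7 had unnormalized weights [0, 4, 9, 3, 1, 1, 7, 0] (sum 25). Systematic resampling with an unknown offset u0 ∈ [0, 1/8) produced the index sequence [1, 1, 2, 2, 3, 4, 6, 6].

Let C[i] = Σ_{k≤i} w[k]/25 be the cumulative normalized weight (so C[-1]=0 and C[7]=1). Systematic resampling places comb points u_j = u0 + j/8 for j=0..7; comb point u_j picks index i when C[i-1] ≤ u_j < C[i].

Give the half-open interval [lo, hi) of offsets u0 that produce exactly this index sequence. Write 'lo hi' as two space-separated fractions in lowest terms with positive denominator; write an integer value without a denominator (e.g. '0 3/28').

1/50 7/200

C = [0, 4/25, 13/25, 16/25, 17/25, 18/25, 1, 1]
j=0 picked index 1: u0 ∈ [0, 4/25)
j=1 picked index 1: u0 ∈ [-1/8, 7/200)
j=2 picked index 2: u0 ∈ [-9/100, 27/100)
j=3 picked index 2: u0 ∈ [-43/200, 29/200)
j=4 picked index 3: u0 ∈ [1/50, 7/50)
j=5 picked index 4: u0 ∈ [3/200, 11/200)
j=6 picked index 6: u0 ∈ [-3/100, 1/4)
j=7 picked index 6: u0 ∈ [-31/200, 1/8)
intersection: [1/50, 7/200)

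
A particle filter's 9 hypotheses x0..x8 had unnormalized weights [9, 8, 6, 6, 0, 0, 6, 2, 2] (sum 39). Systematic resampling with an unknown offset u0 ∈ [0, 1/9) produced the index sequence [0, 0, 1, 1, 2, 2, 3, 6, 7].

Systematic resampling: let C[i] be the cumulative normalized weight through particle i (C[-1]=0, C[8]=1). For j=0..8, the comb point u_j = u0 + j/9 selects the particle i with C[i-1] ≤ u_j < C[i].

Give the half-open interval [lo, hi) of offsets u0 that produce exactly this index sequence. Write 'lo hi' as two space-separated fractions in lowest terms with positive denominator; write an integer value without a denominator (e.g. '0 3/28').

1/117 4/117

C = [3/13, 17/39, 23/39, 29/39, 29/39, 29/39, 35/39, 37/39, 1]
j=0 picked index 0: u0 ∈ [0, 3/13)
j=1 picked index 0: u0 ∈ [-1/9, 14/117)
j=2 picked index 1: u0 ∈ [1/117, 25/117)
j=3 picked index 1: u0 ∈ [-4/39, 4/39)
j=4 picked index 2: u0 ∈ [-1/117, 17/117)
j=5 picked index 2: u0 ∈ [-14/117, 4/117)
j=6 picked index 3: u0 ∈ [-1/13, 1/13)
j=7 picked index 6: u0 ∈ [-4/117, 14/117)
j=8 picked index 7: u0 ∈ [1/117, 7/117)
intersection: [1/117, 4/117)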